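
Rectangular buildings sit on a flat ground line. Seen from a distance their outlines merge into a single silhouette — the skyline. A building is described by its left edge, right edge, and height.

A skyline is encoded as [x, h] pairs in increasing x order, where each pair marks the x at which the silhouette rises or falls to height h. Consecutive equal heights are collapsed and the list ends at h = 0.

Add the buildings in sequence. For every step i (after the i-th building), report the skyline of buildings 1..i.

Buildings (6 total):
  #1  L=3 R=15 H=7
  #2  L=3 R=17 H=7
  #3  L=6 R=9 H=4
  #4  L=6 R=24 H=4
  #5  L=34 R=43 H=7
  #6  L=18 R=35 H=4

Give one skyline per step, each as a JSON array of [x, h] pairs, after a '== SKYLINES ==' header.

== SKYLINES ==
[[3,7],[15,0]]
[[3,7],[17,0]]
[[3,7],[17,0]]
[[3,7],[17,4],[24,0]]
[[3,7],[17,4],[24,0],[34,7],[43,0]]
[[3,7],[17,4],[34,7],[43,0]]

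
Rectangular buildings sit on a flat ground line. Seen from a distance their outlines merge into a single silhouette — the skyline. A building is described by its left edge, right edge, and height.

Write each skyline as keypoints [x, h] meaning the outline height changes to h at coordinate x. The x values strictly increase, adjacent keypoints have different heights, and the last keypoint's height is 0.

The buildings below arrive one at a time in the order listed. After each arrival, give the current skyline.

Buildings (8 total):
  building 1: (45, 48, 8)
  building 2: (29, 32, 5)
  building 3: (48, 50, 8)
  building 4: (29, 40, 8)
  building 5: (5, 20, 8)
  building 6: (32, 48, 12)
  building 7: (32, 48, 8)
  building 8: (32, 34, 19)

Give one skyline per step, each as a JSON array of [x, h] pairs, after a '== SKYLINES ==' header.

== SKYLINES ==
[[45,8],[48,0]]
[[29,5],[32,0],[45,8],[48,0]]
[[29,5],[32,0],[45,8],[50,0]]
[[29,8],[40,0],[45,8],[50,0]]
[[5,8],[20,0],[29,8],[40,0],[45,8],[50,0]]
[[5,8],[20,0],[29,8],[32,12],[48,8],[50,0]]
[[5,8],[20,0],[29,8],[32,12],[48,8],[50,0]]
[[5,8],[20,0],[29,8],[32,19],[34,12],[48,8],[50,0]]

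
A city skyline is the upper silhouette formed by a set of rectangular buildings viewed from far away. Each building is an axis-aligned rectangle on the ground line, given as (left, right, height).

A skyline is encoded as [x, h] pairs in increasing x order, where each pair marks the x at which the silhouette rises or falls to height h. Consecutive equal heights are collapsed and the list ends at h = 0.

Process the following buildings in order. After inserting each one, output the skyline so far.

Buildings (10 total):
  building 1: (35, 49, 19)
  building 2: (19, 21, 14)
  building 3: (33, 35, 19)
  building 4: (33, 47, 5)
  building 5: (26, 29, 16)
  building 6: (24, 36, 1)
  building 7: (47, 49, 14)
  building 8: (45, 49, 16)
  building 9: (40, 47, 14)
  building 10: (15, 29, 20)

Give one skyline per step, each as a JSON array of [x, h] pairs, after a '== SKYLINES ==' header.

== SKYLINES ==
[[35,19],[49,0]]
[[19,14],[21,0],[35,19],[49,0]]
[[19,14],[21,0],[33,19],[49,0]]
[[19,14],[21,0],[33,19],[49,0]]
[[19,14],[21,0],[26,16],[29,0],[33,19],[49,0]]
[[19,14],[21,0],[24,1],[26,16],[29,1],[33,19],[49,0]]
[[19,14],[21,0],[24,1],[26,16],[29,1],[33,19],[49,0]]
[[19,14],[21,0],[24,1],[26,16],[29,1],[33,19],[49,0]]
[[19,14],[21,0],[24,1],[26,16],[29,1],[33,19],[49,0]]
[[15,20],[29,1],[33,19],[49,0]]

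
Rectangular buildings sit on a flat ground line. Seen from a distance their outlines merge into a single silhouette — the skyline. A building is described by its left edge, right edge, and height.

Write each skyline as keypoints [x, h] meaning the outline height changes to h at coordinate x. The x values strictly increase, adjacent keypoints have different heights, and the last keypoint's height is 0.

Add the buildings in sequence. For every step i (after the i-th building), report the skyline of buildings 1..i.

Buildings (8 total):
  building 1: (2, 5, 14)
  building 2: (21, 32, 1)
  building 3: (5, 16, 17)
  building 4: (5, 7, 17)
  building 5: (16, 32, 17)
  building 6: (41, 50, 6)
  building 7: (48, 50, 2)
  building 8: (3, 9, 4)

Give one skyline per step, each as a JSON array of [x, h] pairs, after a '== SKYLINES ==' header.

== SKYLINES ==
[[2,14],[5,0]]
[[2,14],[5,0],[21,1],[32,0]]
[[2,14],[5,17],[16,0],[21,1],[32,0]]
[[2,14],[5,17],[16,0],[21,1],[32,0]]
[[2,14],[5,17],[32,0]]
[[2,14],[5,17],[32,0],[41,6],[50,0]]
[[2,14],[5,17],[32,0],[41,6],[50,0]]
[[2,14],[5,17],[32,0],[41,6],[50,0]]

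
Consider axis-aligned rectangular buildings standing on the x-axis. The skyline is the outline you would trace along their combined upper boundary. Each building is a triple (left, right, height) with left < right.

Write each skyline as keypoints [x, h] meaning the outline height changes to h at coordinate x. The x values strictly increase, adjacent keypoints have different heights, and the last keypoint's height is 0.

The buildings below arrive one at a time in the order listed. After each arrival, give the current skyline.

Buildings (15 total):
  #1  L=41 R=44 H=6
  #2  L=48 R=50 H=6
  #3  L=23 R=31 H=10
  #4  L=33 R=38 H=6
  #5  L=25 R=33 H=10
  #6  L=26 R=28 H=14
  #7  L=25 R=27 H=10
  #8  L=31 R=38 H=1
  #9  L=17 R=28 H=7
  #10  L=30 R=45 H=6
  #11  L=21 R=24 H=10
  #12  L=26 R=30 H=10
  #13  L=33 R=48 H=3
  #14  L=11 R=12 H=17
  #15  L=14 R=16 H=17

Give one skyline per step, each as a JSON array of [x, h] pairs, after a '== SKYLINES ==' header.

== SKYLINES ==
[[41,6],[44,0]]
[[41,6],[44,0],[48,6],[50,0]]
[[23,10],[31,0],[41,6],[44,0],[48,6],[50,0]]
[[23,10],[31,0],[33,6],[38,0],[41,6],[44,0],[48,6],[50,0]]
[[23,10],[33,6],[38,0],[41,6],[44,0],[48,6],[50,0]]
[[23,10],[26,14],[28,10],[33,6],[38,0],[41,6],[44,0],[48,6],[50,0]]
[[23,10],[26,14],[28,10],[33,6],[38,0],[41,6],[44,0],[48,6],[50,0]]
[[23,10],[26,14],[28,10],[33,6],[38,0],[41,6],[44,0],[48,6],[50,0]]
[[17,7],[23,10],[26,14],[28,10],[33,6],[38,0],[41,6],[44,0],[48,6],[50,0]]
[[17,7],[23,10],[26,14],[28,10],[33,6],[45,0],[48,6],[50,0]]
[[17,7],[21,10],[26,14],[28,10],[33,6],[45,0],[48,6],[50,0]]
[[17,7],[21,10],[26,14],[28,10],[33,6],[45,0],[48,6],[50,0]]
[[17,7],[21,10],[26,14],[28,10],[33,6],[45,3],[48,6],[50,0]]
[[11,17],[12,0],[17,7],[21,10],[26,14],[28,10],[33,6],[45,3],[48,6],[50,0]]
[[11,17],[12,0],[14,17],[16,0],[17,7],[21,10],[26,14],[28,10],[33,6],[45,3],[48,6],[50,0]]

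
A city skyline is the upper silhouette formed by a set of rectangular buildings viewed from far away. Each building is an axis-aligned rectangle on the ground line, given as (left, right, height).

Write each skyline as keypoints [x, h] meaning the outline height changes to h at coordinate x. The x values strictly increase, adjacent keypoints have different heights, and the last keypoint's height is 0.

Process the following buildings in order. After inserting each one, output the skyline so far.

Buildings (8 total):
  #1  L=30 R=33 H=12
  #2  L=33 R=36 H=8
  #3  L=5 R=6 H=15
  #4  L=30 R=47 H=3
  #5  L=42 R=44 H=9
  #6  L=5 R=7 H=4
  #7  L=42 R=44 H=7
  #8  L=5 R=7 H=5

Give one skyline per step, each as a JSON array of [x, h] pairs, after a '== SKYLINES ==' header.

== SKYLINES ==
[[30,12],[33,0]]
[[30,12],[33,8],[36,0]]
[[5,15],[6,0],[30,12],[33,8],[36,0]]
[[5,15],[6,0],[30,12],[33,8],[36,3],[47,0]]
[[5,15],[6,0],[30,12],[33,8],[36,3],[42,9],[44,3],[47,0]]
[[5,15],[6,4],[7,0],[30,12],[33,8],[36,3],[42,9],[44,3],[47,0]]
[[5,15],[6,4],[7,0],[30,12],[33,8],[36,3],[42,9],[44,3],[47,0]]
[[5,15],[6,5],[7,0],[30,12],[33,8],[36,3],[42,9],[44,3],[47,0]]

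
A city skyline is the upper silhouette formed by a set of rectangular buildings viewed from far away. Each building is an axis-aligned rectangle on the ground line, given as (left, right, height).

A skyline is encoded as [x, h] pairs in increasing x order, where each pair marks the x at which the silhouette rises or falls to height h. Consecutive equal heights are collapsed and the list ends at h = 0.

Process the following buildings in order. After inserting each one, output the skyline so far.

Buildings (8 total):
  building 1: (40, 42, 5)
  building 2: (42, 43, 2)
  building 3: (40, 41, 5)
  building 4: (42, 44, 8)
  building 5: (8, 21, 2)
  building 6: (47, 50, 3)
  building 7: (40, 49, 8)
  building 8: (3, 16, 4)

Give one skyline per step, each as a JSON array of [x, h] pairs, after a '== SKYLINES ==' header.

== SKYLINES ==
[[40,5],[42,0]]
[[40,5],[42,2],[43,0]]
[[40,5],[42,2],[43,0]]
[[40,5],[42,8],[44,0]]
[[8,2],[21,0],[40,5],[42,8],[44,0]]
[[8,2],[21,0],[40,5],[42,8],[44,0],[47,3],[50,0]]
[[8,2],[21,0],[40,8],[49,3],[50,0]]
[[3,4],[16,2],[21,0],[40,8],[49,3],[50,0]]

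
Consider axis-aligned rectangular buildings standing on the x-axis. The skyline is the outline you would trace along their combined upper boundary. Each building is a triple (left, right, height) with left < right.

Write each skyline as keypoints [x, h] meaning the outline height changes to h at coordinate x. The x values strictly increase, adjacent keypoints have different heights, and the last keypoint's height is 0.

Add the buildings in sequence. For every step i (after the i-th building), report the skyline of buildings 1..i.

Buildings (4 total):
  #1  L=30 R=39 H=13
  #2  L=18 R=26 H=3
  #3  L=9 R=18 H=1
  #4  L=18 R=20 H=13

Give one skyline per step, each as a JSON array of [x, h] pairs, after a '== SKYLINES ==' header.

== SKYLINES ==
[[30,13],[39,0]]
[[18,3],[26,0],[30,13],[39,0]]
[[9,1],[18,3],[26,0],[30,13],[39,0]]
[[9,1],[18,13],[20,3],[26,0],[30,13],[39,0]]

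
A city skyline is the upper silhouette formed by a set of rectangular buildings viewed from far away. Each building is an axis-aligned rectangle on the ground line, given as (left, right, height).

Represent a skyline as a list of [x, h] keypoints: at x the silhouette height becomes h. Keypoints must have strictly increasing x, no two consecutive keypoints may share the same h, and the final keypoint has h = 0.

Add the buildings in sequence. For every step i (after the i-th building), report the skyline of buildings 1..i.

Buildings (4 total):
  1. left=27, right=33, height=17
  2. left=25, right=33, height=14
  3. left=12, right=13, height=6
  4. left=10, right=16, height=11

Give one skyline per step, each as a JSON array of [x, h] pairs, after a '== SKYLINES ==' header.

== SKYLINES ==
[[27,17],[33,0]]
[[25,14],[27,17],[33,0]]
[[12,6],[13,0],[25,14],[27,17],[33,0]]
[[10,11],[16,0],[25,14],[27,17],[33,0]]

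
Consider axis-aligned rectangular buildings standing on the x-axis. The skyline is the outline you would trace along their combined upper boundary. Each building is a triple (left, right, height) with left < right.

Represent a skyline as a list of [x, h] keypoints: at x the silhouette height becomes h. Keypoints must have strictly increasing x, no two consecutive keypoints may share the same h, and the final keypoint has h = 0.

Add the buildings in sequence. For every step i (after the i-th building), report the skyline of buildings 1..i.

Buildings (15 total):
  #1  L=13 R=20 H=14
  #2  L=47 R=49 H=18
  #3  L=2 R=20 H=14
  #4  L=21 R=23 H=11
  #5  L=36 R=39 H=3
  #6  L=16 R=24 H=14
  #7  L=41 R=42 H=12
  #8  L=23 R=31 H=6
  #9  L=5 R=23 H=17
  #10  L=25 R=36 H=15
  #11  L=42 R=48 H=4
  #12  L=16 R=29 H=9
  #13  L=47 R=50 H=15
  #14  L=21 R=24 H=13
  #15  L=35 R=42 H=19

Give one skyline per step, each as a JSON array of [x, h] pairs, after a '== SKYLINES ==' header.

== SKYLINES ==
[[13,14],[20,0]]
[[13,14],[20,0],[47,18],[49,0]]
[[2,14],[20,0],[47,18],[49,0]]
[[2,14],[20,0],[21,11],[23,0],[47,18],[49,0]]
[[2,14],[20,0],[21,11],[23,0],[36,3],[39,0],[47,18],[49,0]]
[[2,14],[24,0],[36,3],[39,0],[47,18],[49,0]]
[[2,14],[24,0],[36,3],[39,0],[41,12],[42,0],[47,18],[49,0]]
[[2,14],[24,6],[31,0],[36,3],[39,0],[41,12],[42,0],[47,18],[49,0]]
[[2,14],[5,17],[23,14],[24,6],[31,0],[36,3],[39,0],[41,12],[42,0],[47,18],[49,0]]
[[2,14],[5,17],[23,14],[24,6],[25,15],[36,3],[39,0],[41,12],[42,0],[47,18],[49,0]]
[[2,14],[5,17],[23,14],[24,6],[25,15],[36,3],[39,0],[41,12],[42,4],[47,18],[49,0]]
[[2,14],[5,17],[23,14],[24,9],[25,15],[36,3],[39,0],[41,12],[42,4],[47,18],[49,0]]
[[2,14],[5,17],[23,14],[24,9],[25,15],[36,3],[39,0],[41,12],[42,4],[47,18],[49,15],[50,0]]
[[2,14],[5,17],[23,14],[24,9],[25,15],[36,3],[39,0],[41,12],[42,4],[47,18],[49,15],[50,0]]
[[2,14],[5,17],[23,14],[24,9],[25,15],[35,19],[42,4],[47,18],[49,15],[50,0]]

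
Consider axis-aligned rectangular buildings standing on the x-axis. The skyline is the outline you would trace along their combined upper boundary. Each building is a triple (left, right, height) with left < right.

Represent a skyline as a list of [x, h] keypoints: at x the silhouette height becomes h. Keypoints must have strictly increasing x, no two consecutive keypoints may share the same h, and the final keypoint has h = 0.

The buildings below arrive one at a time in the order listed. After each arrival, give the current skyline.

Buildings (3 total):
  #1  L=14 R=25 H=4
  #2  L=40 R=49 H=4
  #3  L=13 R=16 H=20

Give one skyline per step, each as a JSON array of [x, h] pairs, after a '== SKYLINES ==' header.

== SKYLINES ==
[[14,4],[25,0]]
[[14,4],[25,0],[40,4],[49,0]]
[[13,20],[16,4],[25,0],[40,4],[49,0]]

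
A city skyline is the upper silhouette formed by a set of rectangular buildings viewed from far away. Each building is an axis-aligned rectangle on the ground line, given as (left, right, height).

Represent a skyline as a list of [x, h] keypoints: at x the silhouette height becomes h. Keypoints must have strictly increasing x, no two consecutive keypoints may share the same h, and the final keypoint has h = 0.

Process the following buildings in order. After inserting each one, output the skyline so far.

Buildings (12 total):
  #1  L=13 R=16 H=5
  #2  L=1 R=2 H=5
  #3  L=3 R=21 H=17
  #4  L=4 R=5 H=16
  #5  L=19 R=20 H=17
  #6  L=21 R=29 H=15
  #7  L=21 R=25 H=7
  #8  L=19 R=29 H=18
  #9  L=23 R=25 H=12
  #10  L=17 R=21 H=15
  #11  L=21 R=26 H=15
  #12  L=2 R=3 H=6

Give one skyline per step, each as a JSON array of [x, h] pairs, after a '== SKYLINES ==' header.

== SKYLINES ==
[[13,5],[16,0]]
[[1,5],[2,0],[13,5],[16,0]]
[[1,5],[2,0],[3,17],[21,0]]
[[1,5],[2,0],[3,17],[21,0]]
[[1,5],[2,0],[3,17],[21,0]]
[[1,5],[2,0],[3,17],[21,15],[29,0]]
[[1,5],[2,0],[3,17],[21,15],[29,0]]
[[1,5],[2,0],[3,17],[19,18],[29,0]]
[[1,5],[2,0],[3,17],[19,18],[29,0]]
[[1,5],[2,0],[3,17],[19,18],[29,0]]
[[1,5],[2,0],[3,17],[19,18],[29,0]]
[[1,5],[2,6],[3,17],[19,18],[29,0]]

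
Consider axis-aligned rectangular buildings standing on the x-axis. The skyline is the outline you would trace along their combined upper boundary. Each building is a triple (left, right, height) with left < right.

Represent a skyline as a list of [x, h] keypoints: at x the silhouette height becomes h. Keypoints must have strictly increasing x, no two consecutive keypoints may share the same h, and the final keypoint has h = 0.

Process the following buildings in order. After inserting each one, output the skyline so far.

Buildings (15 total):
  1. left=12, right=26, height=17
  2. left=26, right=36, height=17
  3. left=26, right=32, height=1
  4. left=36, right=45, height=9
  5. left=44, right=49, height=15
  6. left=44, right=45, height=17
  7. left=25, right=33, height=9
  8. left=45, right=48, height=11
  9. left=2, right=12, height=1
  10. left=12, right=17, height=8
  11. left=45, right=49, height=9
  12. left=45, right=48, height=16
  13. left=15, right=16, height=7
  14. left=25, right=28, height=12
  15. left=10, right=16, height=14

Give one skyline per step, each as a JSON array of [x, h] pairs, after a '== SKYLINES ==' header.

== SKYLINES ==
[[12,17],[26,0]]
[[12,17],[36,0]]
[[12,17],[36,0]]
[[12,17],[36,9],[45,0]]
[[12,17],[36,9],[44,15],[49,0]]
[[12,17],[36,9],[44,17],[45,15],[49,0]]
[[12,17],[36,9],[44,17],[45,15],[49,0]]
[[12,17],[36,9],[44,17],[45,15],[49,0]]
[[2,1],[12,17],[36,9],[44,17],[45,15],[49,0]]
[[2,1],[12,17],[36,9],[44,17],[45,15],[49,0]]
[[2,1],[12,17],[36,9],[44,17],[45,15],[49,0]]
[[2,1],[12,17],[36,9],[44,17],[45,16],[48,15],[49,0]]
[[2,1],[12,17],[36,9],[44,17],[45,16],[48,15],[49,0]]
[[2,1],[12,17],[36,9],[44,17],[45,16],[48,15],[49,0]]
[[2,1],[10,14],[12,17],[36,9],[44,17],[45,16],[48,15],[49,0]]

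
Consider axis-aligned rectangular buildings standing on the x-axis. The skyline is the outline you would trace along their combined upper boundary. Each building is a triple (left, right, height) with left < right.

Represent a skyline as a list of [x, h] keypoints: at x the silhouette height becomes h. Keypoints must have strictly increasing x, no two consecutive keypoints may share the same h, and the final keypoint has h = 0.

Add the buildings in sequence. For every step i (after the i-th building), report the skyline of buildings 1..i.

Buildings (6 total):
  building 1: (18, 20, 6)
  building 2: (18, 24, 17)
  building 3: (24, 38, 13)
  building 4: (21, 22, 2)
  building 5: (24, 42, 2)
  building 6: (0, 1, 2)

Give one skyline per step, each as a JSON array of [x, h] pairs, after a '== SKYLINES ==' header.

== SKYLINES ==
[[18,6],[20,0]]
[[18,17],[24,0]]
[[18,17],[24,13],[38,0]]
[[18,17],[24,13],[38,0]]
[[18,17],[24,13],[38,2],[42,0]]
[[0,2],[1,0],[18,17],[24,13],[38,2],[42,0]]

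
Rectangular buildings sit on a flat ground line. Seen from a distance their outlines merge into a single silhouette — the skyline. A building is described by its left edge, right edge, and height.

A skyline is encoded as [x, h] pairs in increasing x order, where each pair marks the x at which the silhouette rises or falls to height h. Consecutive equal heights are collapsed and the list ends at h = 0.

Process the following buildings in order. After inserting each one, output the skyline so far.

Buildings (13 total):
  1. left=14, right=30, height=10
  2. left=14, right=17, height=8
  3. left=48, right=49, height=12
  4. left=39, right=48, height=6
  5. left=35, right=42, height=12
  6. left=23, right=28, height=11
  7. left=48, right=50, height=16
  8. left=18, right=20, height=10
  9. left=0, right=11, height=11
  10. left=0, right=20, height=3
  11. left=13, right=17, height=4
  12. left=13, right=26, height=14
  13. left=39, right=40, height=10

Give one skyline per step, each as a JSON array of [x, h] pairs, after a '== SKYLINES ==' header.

== SKYLINES ==
[[14,10],[30,0]]
[[14,10],[30,0]]
[[14,10],[30,0],[48,12],[49,0]]
[[14,10],[30,0],[39,6],[48,12],[49,0]]
[[14,10],[30,0],[35,12],[42,6],[48,12],[49,0]]
[[14,10],[23,11],[28,10],[30,0],[35,12],[42,6],[48,12],[49,0]]
[[14,10],[23,11],[28,10],[30,0],[35,12],[42,6],[48,16],[50,0]]
[[14,10],[23,11],[28,10],[30,0],[35,12],[42,6],[48,16],[50,0]]
[[0,11],[11,0],[14,10],[23,11],[28,10],[30,0],[35,12],[42,6],[48,16],[50,0]]
[[0,11],[11,3],[14,10],[23,11],[28,10],[30,0],[35,12],[42,6],[48,16],[50,0]]
[[0,11],[11,3],[13,4],[14,10],[23,11],[28,10],[30,0],[35,12],[42,6],[48,16],[50,0]]
[[0,11],[11,3],[13,14],[26,11],[28,10],[30,0],[35,12],[42,6],[48,16],[50,0]]
[[0,11],[11,3],[13,14],[26,11],[28,10],[30,0],[35,12],[42,6],[48,16],[50,0]]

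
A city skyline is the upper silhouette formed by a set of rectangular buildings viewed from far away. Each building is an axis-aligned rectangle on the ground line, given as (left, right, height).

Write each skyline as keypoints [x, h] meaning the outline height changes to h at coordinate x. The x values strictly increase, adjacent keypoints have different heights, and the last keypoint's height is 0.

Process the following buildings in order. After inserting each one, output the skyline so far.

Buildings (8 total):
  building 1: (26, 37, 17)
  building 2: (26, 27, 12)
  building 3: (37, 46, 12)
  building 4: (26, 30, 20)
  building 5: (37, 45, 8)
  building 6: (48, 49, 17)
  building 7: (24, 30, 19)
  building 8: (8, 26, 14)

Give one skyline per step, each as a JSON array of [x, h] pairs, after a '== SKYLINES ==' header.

== SKYLINES ==
[[26,17],[37,0]]
[[26,17],[37,0]]
[[26,17],[37,12],[46,0]]
[[26,20],[30,17],[37,12],[46,0]]
[[26,20],[30,17],[37,12],[46,0]]
[[26,20],[30,17],[37,12],[46,0],[48,17],[49,0]]
[[24,19],[26,20],[30,17],[37,12],[46,0],[48,17],[49,0]]
[[8,14],[24,19],[26,20],[30,17],[37,12],[46,0],[48,17],[49,0]]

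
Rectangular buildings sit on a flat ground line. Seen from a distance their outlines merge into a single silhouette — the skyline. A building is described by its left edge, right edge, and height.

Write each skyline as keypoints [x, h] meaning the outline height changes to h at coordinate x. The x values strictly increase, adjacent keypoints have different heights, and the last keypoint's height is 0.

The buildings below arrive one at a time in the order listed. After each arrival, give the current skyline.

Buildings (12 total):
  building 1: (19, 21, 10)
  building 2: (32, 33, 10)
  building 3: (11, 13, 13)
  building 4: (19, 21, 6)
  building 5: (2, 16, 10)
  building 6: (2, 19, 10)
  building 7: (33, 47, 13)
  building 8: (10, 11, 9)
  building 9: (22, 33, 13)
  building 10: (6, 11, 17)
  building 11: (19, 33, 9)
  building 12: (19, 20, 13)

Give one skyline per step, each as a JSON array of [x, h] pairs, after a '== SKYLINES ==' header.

== SKYLINES ==
[[19,10],[21,0]]
[[19,10],[21,0],[32,10],[33,0]]
[[11,13],[13,0],[19,10],[21,0],[32,10],[33,0]]
[[11,13],[13,0],[19,10],[21,0],[32,10],[33,0]]
[[2,10],[11,13],[13,10],[16,0],[19,10],[21,0],[32,10],[33,0]]
[[2,10],[11,13],[13,10],[21,0],[32,10],[33,0]]
[[2,10],[11,13],[13,10],[21,0],[32,10],[33,13],[47,0]]
[[2,10],[11,13],[13,10],[21,0],[32,10],[33,13],[47,0]]
[[2,10],[11,13],[13,10],[21,0],[22,13],[47,0]]
[[2,10],[6,17],[11,13],[13,10],[21,0],[22,13],[47,0]]
[[2,10],[6,17],[11,13],[13,10],[21,9],[22,13],[47,0]]
[[2,10],[6,17],[11,13],[13,10],[19,13],[20,10],[21,9],[22,13],[47,0]]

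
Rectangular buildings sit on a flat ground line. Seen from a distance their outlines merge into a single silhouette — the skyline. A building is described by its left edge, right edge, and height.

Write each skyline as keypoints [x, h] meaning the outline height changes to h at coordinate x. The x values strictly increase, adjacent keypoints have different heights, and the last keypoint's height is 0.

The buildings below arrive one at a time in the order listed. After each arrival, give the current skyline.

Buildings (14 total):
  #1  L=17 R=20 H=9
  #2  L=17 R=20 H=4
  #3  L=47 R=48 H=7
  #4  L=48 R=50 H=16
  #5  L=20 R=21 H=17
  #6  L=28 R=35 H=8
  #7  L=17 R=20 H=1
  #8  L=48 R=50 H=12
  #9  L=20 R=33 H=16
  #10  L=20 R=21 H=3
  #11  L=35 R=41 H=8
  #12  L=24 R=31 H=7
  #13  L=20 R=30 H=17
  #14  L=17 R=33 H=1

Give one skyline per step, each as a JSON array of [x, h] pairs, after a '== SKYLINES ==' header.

== SKYLINES ==
[[17,9],[20,0]]
[[17,9],[20,0]]
[[17,9],[20,0],[47,7],[48,0]]
[[17,9],[20,0],[47,7],[48,16],[50,0]]
[[17,9],[20,17],[21,0],[47,7],[48,16],[50,0]]
[[17,9],[20,17],[21,0],[28,8],[35,0],[47,7],[48,16],[50,0]]
[[17,9],[20,17],[21,0],[28,8],[35,0],[47,7],[48,16],[50,0]]
[[17,9],[20,17],[21,0],[28,8],[35,0],[47,7],[48,16],[50,0]]
[[17,9],[20,17],[21,16],[33,8],[35,0],[47,7],[48,16],[50,0]]
[[17,9],[20,17],[21,16],[33,8],[35,0],[47,7],[48,16],[50,0]]
[[17,9],[20,17],[21,16],[33,8],[41,0],[47,7],[48,16],[50,0]]
[[17,9],[20,17],[21,16],[33,8],[41,0],[47,7],[48,16],[50,0]]
[[17,9],[20,17],[30,16],[33,8],[41,0],[47,7],[48,16],[50,0]]
[[17,9],[20,17],[30,16],[33,8],[41,0],[47,7],[48,16],[50,0]]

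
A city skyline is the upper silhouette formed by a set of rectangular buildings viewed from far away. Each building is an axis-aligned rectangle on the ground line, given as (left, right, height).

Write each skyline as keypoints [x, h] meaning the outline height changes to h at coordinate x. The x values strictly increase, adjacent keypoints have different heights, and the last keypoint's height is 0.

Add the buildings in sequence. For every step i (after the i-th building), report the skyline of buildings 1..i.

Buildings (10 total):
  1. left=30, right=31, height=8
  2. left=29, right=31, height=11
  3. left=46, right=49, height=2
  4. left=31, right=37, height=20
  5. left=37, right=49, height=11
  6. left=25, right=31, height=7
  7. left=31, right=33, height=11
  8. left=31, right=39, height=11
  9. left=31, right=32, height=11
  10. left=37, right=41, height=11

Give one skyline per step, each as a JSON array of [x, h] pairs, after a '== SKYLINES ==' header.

== SKYLINES ==
[[30,8],[31,0]]
[[29,11],[31,0]]
[[29,11],[31,0],[46,2],[49,0]]
[[29,11],[31,20],[37,0],[46,2],[49,0]]
[[29,11],[31,20],[37,11],[49,0]]
[[25,7],[29,11],[31,20],[37,11],[49,0]]
[[25,7],[29,11],[31,20],[37,11],[49,0]]
[[25,7],[29,11],[31,20],[37,11],[49,0]]
[[25,7],[29,11],[31,20],[37,11],[49,0]]
[[25,7],[29,11],[31,20],[37,11],[49,0]]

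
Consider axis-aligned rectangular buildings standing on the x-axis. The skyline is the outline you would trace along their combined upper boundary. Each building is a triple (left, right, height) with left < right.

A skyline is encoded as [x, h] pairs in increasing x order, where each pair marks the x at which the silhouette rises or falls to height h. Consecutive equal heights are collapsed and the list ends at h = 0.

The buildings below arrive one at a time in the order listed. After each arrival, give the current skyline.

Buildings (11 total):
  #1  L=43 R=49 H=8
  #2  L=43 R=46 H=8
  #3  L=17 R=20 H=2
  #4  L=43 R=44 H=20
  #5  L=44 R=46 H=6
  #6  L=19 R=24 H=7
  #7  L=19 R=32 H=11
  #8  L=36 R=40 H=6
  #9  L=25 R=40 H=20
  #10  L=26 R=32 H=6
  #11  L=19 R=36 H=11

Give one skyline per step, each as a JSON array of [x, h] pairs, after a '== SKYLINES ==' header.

== SKYLINES ==
[[43,8],[49,0]]
[[43,8],[49,0]]
[[17,2],[20,0],[43,8],[49,0]]
[[17,2],[20,0],[43,20],[44,8],[49,0]]
[[17,2],[20,0],[43,20],[44,8],[49,0]]
[[17,2],[19,7],[24,0],[43,20],[44,8],[49,0]]
[[17,2],[19,11],[32,0],[43,20],[44,8],[49,0]]
[[17,2],[19,11],[32,0],[36,6],[40,0],[43,20],[44,8],[49,0]]
[[17,2],[19,11],[25,20],[40,0],[43,20],[44,8],[49,0]]
[[17,2],[19,11],[25,20],[40,0],[43,20],[44,8],[49,0]]
[[17,2],[19,11],[25,20],[40,0],[43,20],[44,8],[49,0]]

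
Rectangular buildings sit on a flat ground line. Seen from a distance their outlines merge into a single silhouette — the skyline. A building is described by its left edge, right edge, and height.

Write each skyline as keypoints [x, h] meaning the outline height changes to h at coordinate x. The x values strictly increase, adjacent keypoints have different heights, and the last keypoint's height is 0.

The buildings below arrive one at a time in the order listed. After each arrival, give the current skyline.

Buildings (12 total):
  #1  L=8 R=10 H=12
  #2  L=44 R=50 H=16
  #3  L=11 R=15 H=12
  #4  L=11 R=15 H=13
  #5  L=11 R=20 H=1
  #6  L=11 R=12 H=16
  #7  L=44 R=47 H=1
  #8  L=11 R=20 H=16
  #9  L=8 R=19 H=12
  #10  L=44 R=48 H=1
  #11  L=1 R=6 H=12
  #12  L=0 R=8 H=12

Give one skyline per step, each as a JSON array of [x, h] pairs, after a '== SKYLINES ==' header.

== SKYLINES ==
[[8,12],[10,0]]
[[8,12],[10,0],[44,16],[50,0]]
[[8,12],[10,0],[11,12],[15,0],[44,16],[50,0]]
[[8,12],[10,0],[11,13],[15,0],[44,16],[50,0]]
[[8,12],[10,0],[11,13],[15,1],[20,0],[44,16],[50,0]]
[[8,12],[10,0],[11,16],[12,13],[15,1],[20,0],[44,16],[50,0]]
[[8,12],[10,0],[11,16],[12,13],[15,1],[20,0],[44,16],[50,0]]
[[8,12],[10,0],[11,16],[20,0],[44,16],[50,0]]
[[8,12],[11,16],[20,0],[44,16],[50,0]]
[[8,12],[11,16],[20,0],[44,16],[50,0]]
[[1,12],[6,0],[8,12],[11,16],[20,0],[44,16],[50,0]]
[[0,12],[11,16],[20,0],[44,16],[50,0]]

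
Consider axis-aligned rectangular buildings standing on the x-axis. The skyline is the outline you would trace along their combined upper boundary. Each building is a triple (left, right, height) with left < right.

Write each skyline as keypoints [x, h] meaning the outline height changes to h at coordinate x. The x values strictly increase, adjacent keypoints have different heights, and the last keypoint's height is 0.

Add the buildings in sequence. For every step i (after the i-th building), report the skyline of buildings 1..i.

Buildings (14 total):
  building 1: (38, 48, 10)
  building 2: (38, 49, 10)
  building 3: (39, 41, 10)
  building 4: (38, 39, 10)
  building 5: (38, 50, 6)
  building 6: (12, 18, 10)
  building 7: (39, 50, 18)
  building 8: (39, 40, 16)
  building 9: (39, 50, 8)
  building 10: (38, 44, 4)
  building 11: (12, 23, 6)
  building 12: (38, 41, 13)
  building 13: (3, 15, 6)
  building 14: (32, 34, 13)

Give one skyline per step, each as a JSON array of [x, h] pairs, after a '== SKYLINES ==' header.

== SKYLINES ==
[[38,10],[48,0]]
[[38,10],[49,0]]
[[38,10],[49,0]]
[[38,10],[49,0]]
[[38,10],[49,6],[50,0]]
[[12,10],[18,0],[38,10],[49,6],[50,0]]
[[12,10],[18,0],[38,10],[39,18],[50,0]]
[[12,10],[18,0],[38,10],[39,18],[50,0]]
[[12,10],[18,0],[38,10],[39,18],[50,0]]
[[12,10],[18,0],[38,10],[39,18],[50,0]]
[[12,10],[18,6],[23,0],[38,10],[39,18],[50,0]]
[[12,10],[18,6],[23,0],[38,13],[39,18],[50,0]]
[[3,6],[12,10],[18,6],[23,0],[38,13],[39,18],[50,0]]
[[3,6],[12,10],[18,6],[23,0],[32,13],[34,0],[38,13],[39,18],[50,0]]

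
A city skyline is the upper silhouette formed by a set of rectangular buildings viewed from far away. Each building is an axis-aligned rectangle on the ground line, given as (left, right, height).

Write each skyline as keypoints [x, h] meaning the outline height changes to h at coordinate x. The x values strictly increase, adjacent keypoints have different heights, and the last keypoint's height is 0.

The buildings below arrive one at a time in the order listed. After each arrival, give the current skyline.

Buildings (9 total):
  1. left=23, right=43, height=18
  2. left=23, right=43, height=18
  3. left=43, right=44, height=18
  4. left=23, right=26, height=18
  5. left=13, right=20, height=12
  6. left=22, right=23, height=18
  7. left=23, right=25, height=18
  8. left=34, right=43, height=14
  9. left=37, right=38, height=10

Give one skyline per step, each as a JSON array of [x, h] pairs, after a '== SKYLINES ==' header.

== SKYLINES ==
[[23,18],[43,0]]
[[23,18],[43,0]]
[[23,18],[44,0]]
[[23,18],[44,0]]
[[13,12],[20,0],[23,18],[44,0]]
[[13,12],[20,0],[22,18],[44,0]]
[[13,12],[20,0],[22,18],[44,0]]
[[13,12],[20,0],[22,18],[44,0]]
[[13,12],[20,0],[22,18],[44,0]]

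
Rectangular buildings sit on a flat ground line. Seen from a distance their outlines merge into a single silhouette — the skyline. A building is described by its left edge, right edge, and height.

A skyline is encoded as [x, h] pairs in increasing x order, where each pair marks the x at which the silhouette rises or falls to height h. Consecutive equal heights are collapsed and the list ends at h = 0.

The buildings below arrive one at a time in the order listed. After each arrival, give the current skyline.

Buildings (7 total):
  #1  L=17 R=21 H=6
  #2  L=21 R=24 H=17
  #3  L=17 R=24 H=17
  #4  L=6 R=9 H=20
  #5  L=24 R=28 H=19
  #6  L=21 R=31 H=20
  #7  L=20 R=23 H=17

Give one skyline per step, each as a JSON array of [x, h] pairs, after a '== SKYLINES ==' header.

== SKYLINES ==
[[17,6],[21,0]]
[[17,6],[21,17],[24,0]]
[[17,17],[24,0]]
[[6,20],[9,0],[17,17],[24,0]]
[[6,20],[9,0],[17,17],[24,19],[28,0]]
[[6,20],[9,0],[17,17],[21,20],[31,0]]
[[6,20],[9,0],[17,17],[21,20],[31,0]]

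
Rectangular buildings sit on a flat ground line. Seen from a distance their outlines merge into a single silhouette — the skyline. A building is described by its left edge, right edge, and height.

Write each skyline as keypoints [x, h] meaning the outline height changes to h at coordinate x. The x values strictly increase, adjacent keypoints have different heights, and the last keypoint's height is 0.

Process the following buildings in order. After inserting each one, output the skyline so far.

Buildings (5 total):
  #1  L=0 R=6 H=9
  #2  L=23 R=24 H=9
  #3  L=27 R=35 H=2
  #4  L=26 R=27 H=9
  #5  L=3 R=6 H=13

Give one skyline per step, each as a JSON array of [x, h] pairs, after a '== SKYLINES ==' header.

== SKYLINES ==
[[0,9],[6,0]]
[[0,9],[6,0],[23,9],[24,0]]
[[0,9],[6,0],[23,9],[24,0],[27,2],[35,0]]
[[0,9],[6,0],[23,9],[24,0],[26,9],[27,2],[35,0]]
[[0,9],[3,13],[6,0],[23,9],[24,0],[26,9],[27,2],[35,0]]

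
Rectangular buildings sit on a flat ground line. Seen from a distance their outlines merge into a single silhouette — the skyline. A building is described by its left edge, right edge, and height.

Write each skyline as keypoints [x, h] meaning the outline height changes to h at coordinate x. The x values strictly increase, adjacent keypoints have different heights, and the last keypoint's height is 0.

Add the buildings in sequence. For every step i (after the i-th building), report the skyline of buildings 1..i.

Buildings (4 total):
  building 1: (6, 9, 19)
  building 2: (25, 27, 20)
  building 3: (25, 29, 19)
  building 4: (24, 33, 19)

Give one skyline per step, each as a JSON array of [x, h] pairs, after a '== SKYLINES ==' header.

== SKYLINES ==
[[6,19],[9,0]]
[[6,19],[9,0],[25,20],[27,0]]
[[6,19],[9,0],[25,20],[27,19],[29,0]]
[[6,19],[9,0],[24,19],[25,20],[27,19],[33,0]]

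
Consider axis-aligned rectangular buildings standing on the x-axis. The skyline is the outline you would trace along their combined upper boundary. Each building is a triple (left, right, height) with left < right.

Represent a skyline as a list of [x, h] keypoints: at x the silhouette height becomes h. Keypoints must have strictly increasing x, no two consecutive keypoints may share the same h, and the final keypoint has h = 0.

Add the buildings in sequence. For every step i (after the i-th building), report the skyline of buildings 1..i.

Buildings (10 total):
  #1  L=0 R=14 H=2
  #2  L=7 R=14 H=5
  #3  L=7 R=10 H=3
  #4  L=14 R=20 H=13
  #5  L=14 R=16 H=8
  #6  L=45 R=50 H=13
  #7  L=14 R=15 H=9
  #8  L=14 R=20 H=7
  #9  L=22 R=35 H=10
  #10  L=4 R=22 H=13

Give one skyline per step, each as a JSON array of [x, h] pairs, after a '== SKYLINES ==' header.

== SKYLINES ==
[[0,2],[14,0]]
[[0,2],[7,5],[14,0]]
[[0,2],[7,5],[14,0]]
[[0,2],[7,5],[14,13],[20,0]]
[[0,2],[7,5],[14,13],[20,0]]
[[0,2],[7,5],[14,13],[20,0],[45,13],[50,0]]
[[0,2],[7,5],[14,13],[20,0],[45,13],[50,0]]
[[0,2],[7,5],[14,13],[20,0],[45,13],[50,0]]
[[0,2],[7,5],[14,13],[20,0],[22,10],[35,0],[45,13],[50,0]]
[[0,2],[4,13],[22,10],[35,0],[45,13],[50,0]]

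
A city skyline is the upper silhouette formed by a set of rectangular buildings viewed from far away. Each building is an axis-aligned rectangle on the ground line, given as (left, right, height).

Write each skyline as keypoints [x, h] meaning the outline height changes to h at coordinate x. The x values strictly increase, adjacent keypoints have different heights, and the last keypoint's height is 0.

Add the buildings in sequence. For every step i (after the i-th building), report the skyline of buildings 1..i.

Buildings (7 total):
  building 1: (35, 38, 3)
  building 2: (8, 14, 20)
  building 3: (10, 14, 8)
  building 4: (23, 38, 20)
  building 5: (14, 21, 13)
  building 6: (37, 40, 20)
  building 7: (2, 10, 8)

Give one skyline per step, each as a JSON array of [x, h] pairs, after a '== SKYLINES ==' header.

== SKYLINES ==
[[35,3],[38,0]]
[[8,20],[14,0],[35,3],[38,0]]
[[8,20],[14,0],[35,3],[38,0]]
[[8,20],[14,0],[23,20],[38,0]]
[[8,20],[14,13],[21,0],[23,20],[38,0]]
[[8,20],[14,13],[21,0],[23,20],[40,0]]
[[2,8],[8,20],[14,13],[21,0],[23,20],[40,0]]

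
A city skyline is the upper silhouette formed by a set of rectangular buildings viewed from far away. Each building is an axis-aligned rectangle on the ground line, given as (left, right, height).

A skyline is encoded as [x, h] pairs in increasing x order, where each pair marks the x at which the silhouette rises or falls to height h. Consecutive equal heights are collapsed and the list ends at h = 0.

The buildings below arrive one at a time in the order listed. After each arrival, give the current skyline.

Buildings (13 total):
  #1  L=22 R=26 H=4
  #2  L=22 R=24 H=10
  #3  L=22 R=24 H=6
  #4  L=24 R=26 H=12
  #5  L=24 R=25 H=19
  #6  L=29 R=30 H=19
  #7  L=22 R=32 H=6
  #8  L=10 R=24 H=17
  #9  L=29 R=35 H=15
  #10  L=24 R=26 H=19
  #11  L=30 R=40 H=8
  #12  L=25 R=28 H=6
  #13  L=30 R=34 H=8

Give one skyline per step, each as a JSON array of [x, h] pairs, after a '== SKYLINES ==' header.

== SKYLINES ==
[[22,4],[26,0]]
[[22,10],[24,4],[26,0]]
[[22,10],[24,4],[26,0]]
[[22,10],[24,12],[26,0]]
[[22,10],[24,19],[25,12],[26,0]]
[[22,10],[24,19],[25,12],[26,0],[29,19],[30,0]]
[[22,10],[24,19],[25,12],[26,6],[29,19],[30,6],[32,0]]
[[10,17],[24,19],[25,12],[26,6],[29,19],[30,6],[32,0]]
[[10,17],[24,19],[25,12],[26,6],[29,19],[30,15],[35,0]]
[[10,17],[24,19],[26,6],[29,19],[30,15],[35,0]]
[[10,17],[24,19],[26,6],[29,19],[30,15],[35,8],[40,0]]
[[10,17],[24,19],[26,6],[29,19],[30,15],[35,8],[40,0]]
[[10,17],[24,19],[26,6],[29,19],[30,15],[35,8],[40,0]]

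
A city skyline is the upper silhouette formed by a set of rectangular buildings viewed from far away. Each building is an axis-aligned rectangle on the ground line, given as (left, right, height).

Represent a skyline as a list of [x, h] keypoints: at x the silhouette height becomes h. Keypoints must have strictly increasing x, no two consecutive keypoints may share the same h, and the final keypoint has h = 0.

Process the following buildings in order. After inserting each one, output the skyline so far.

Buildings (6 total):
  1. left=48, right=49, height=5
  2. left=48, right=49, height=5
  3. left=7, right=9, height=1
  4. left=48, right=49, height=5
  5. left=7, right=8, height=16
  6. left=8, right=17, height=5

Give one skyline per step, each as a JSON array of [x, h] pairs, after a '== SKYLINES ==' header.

== SKYLINES ==
[[48,5],[49,0]]
[[48,5],[49,0]]
[[7,1],[9,0],[48,5],[49,0]]
[[7,1],[9,0],[48,5],[49,0]]
[[7,16],[8,1],[9,0],[48,5],[49,0]]
[[7,16],[8,5],[17,0],[48,5],[49,0]]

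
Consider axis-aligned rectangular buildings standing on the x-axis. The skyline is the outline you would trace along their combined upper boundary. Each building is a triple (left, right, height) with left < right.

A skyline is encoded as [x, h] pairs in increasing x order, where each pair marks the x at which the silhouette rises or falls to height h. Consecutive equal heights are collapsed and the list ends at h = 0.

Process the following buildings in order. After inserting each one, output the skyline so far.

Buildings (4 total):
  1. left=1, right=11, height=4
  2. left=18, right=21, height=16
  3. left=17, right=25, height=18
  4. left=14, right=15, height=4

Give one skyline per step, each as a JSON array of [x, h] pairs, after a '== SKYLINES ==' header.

== SKYLINES ==
[[1,4],[11,0]]
[[1,4],[11,0],[18,16],[21,0]]
[[1,4],[11,0],[17,18],[25,0]]
[[1,4],[11,0],[14,4],[15,0],[17,18],[25,0]]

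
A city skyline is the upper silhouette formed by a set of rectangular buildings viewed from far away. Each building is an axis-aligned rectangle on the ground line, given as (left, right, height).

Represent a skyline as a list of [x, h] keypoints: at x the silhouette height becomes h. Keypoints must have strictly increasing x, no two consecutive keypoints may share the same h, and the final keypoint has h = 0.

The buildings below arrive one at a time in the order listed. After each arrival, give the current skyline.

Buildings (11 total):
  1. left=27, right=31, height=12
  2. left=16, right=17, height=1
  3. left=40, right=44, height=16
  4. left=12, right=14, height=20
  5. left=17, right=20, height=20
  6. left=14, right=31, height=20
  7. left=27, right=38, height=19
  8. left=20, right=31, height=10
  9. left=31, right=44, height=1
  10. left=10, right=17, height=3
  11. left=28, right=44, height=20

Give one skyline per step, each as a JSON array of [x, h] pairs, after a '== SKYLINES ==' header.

== SKYLINES ==
[[27,12],[31,0]]
[[16,1],[17,0],[27,12],[31,0]]
[[16,1],[17,0],[27,12],[31,0],[40,16],[44,0]]
[[12,20],[14,0],[16,1],[17,0],[27,12],[31,0],[40,16],[44,0]]
[[12,20],[14,0],[16,1],[17,20],[20,0],[27,12],[31,0],[40,16],[44,0]]
[[12,20],[31,0],[40,16],[44,0]]
[[12,20],[31,19],[38,0],[40,16],[44,0]]
[[12,20],[31,19],[38,0],[40,16],[44,0]]
[[12,20],[31,19],[38,1],[40,16],[44,0]]
[[10,3],[12,20],[31,19],[38,1],[40,16],[44,0]]
[[10,3],[12,20],[44,0]]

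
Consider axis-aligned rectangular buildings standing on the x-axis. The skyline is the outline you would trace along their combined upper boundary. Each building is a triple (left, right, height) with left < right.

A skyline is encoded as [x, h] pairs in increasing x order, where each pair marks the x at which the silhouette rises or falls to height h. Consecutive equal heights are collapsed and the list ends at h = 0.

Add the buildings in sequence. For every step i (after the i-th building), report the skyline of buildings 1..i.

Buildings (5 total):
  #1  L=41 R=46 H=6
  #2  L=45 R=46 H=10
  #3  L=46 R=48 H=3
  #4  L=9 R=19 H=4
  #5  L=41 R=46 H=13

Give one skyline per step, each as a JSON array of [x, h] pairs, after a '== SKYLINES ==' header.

== SKYLINES ==
[[41,6],[46,0]]
[[41,6],[45,10],[46,0]]
[[41,6],[45,10],[46,3],[48,0]]
[[9,4],[19,0],[41,6],[45,10],[46,3],[48,0]]
[[9,4],[19,0],[41,13],[46,3],[48,0]]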